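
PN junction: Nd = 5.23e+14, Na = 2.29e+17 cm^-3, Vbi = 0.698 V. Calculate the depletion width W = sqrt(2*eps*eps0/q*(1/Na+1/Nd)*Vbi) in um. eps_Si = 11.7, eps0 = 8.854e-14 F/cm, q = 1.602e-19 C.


Step 1: 1/Na + 1/Nd = 1/2.29e+17 + 1/5.23e+14 = 1.91641e-15
Step 2: 2*eps*eps0/q = 2*11.7*8.854e-14/1.602e-19 = 1.293281e+07
Step 3: W^2 = 1.293281e+07 * 1.91641e-15 * 0.698 = 1.72996e-08
Step 4: W = sqrt(1.72996e-08) = 1.315e-04 cm = 1.315 um

1.315


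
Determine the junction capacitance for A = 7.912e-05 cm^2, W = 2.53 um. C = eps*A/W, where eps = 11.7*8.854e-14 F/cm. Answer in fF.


Step 1: eps_Si = 11.7 * 8.854e-14 = 1.035918e-12 F/cm
Step 2: W in cm = 2.53 * 1e-4 = 2.53e-04 cm
Step 3: C = 1.035918e-12 * 7.912e-05 / 2.53e-04 = 3.239598e-13 F
Step 4: C = 323.96 fF

323.96


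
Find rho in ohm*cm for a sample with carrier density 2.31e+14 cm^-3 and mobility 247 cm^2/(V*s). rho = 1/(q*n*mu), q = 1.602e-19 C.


Step 1: sigma = q * n * mu = 1.602e-19 * 2.31e+14 * 247 = 9.14053e-03 S/cm
Step 2: rho = 1 / sigma = 1 / 9.14053e-03 = 109.4 ohm*cm

109.4


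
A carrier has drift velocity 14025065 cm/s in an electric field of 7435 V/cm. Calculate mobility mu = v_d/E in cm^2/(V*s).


Step 1: mu = v_d / E
Step 2: mu = 14025065 / 7435
Step 3: mu = 1886.36 cm^2/(V*s)

1886.36


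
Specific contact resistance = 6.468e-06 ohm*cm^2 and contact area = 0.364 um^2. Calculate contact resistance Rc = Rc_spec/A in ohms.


Step 1: Convert area to cm^2: 0.364 um^2 = 3.6400e-09 cm^2
Step 2: Rc = Rc_spec / A = 6.468e-06 / 3.6400e-09
Step 3: Rc = 1.78e+03 ohms

1.78e+03


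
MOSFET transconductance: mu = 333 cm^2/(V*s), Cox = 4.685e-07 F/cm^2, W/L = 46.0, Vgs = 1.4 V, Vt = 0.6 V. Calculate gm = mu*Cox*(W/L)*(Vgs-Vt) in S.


Step 1: Vov = Vgs - Vt = 1.4 - 0.6 = 0.8 V
Step 2: gm = mu * Cox * (W/L) * Vov
Step 3: gm = 333 * 4.685e-07 * 46.0 * 0.8 = 5.74e-03 S

5.74e-03


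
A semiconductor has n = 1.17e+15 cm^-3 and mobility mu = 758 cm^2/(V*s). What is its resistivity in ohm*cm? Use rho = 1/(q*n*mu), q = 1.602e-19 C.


Step 1: sigma = q * n * mu = 1.602e-19 * 1.17e+15 * 758 = 1.42075e-01 S/cm
Step 2: rho = 1 / sigma = 1 / 1.42075e-01 = 7.039 ohm*cm

7.039


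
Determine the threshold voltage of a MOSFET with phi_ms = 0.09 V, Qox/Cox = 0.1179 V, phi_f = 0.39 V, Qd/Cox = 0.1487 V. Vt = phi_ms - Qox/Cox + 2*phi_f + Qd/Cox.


Step 1: Vt = phi_ms - Qox/Cox + 2*phi_f + Qd/Cox
Step 2: Vt = 0.09 - 0.1179 + 2*0.39 + 0.1487
Step 3: Vt = 0.09 - 0.1179 + 0.78 + 0.1487
Step 4: Vt = 0.9008 V

0.9008


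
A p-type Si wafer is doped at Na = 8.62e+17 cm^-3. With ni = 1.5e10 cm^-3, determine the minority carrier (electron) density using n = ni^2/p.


Step 1: Majority hole concentration p ≈ Na = 8.62e+17 cm^-3
Step 2: n = ni^2 / Na = (1.5e10)^2 / 8.62e+17
Step 3: n = 2.61e+02 cm^-3

2.61e+02


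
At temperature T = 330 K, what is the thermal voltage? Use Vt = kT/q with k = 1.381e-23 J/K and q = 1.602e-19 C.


Step 1: kT = 1.381e-23 * 330 = 4.5573e-21 J
Step 2: Vt = kT/q = 4.5573e-21 / 1.602e-19
Step 3: Vt = 0.02845 V

0.02845


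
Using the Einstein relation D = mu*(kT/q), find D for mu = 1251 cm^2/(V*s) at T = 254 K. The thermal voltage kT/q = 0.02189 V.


Step 1: D = mu * (kT/q)
Step 2: D = 1251 * 0.02189
Step 3: D = 27.38 cm^2/s

27.38


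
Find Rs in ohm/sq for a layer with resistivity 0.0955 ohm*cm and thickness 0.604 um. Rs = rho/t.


Step 1: Convert thickness to cm: t = 0.604 um = 6.0400e-05 cm
Step 2: Rs = rho / t = 0.0955 / 6.0400e-05
Step 3: Rs = 1581.1 ohm/sq

1581.1


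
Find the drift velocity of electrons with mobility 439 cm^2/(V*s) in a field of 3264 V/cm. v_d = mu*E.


Step 1: v_d = mu * E
Step 2: v_d = 439 * 3264 = 1432896
Step 3: v_d = 1.43e+06 cm/s

1.43e+06


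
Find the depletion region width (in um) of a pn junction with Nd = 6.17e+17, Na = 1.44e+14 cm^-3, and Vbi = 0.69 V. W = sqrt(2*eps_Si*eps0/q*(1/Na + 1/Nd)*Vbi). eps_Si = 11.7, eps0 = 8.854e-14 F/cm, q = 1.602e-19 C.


Step 1: 1/Na + 1/Nd = 1/1.44e+14 + 1/6.17e+17 = 6.94607e-15
Step 2: 2*eps*eps0/q = 2*11.7*8.854e-14/1.602e-19 = 1.293281e+07
Step 3: W^2 = 1.293281e+07 * 6.94607e-15 * 0.69 = 6.19842e-08
Step 4: W = sqrt(6.19842e-08) = 2.490e-04 cm = 2.49 um

2.49


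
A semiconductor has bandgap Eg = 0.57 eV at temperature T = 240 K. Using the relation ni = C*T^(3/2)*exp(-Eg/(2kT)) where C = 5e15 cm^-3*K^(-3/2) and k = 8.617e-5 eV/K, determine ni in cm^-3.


Step 1: Compute kT = 8.617e-5 * 240 = 0.0206808 eV
Step 2: Exponent = -Eg/(2kT) = -0.57/(2*0.0206808) = -13.78090
Step 3: T^(3/2) = 240^1.5 = 3718.06
Step 4: ni = 5e15 * 3718.06 * exp(-13.78090) = 1.92e+13 cm^-3

1.92e+13


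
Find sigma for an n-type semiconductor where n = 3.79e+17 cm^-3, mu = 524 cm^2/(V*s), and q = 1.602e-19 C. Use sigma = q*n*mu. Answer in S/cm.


Step 1: sigma = q * n * mu
Step 2: sigma = 1.602e-19 * 3.79e+17 * 524
Step 3: sigma = 3.182e+01 S/cm

3.182e+01


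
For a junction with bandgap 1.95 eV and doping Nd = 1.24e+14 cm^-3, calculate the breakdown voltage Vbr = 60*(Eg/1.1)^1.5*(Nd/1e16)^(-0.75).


Step 1: Eg/1.1 = 1.95/1.1 = 1.772727
Step 2: (Eg/1.1)^1.5 = 1.772727^1.5 = 2.360276
Step 3: (Nd/1e16)^(-0.75) = (0.0124)^(-0.75) = 26.911242
Step 4: Vbr = 60 * 2.360276 * 26.911242 = 3811.1 V

3811.1


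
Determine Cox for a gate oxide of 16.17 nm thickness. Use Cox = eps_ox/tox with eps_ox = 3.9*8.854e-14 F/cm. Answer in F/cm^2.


Step 1: eps_ox = 3.9 * 8.854e-14 = 3.45306e-13 F/cm
Step 2: tox in cm = 16.17 nm * 1e-7 = 1.6170e-06 cm
Step 3: Cox = 3.45306e-13 / 1.6170e-06 = 2.14e-07 F/cm^2

2.14e-07


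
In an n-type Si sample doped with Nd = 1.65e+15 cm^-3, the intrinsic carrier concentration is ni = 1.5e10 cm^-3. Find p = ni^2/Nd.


Step 1: Since Nd >> ni, n ≈ Nd = 1.65e+15 cm^-3
Step 2: p = ni^2 / n = (1.5e10)^2 / 1.65e+15
Step 3: p = 2.25e20 / 1.65e+15 = 1.36e+05 cm^-3

1.36e+05


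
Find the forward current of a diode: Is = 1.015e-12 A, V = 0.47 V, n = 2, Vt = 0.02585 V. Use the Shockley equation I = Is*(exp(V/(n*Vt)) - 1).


Step 1: V/(n*Vt) = 0.47/(2*0.02585) = 9.0909
Step 2: exp(9.0909) = 8.8742e+03
Step 3: I = 1.015e-12 * (8.8742e+03 - 1) = 9.01e-09 A

9.01e-09


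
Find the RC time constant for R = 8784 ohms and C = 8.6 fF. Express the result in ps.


Step 1: tau = R * C
Step 2: tau = 8784 * 8.6 fF = 8784 * 8.6e-15 F
Step 3: tau = 7.55424e-11 s = 75.5424 ps

75.5424


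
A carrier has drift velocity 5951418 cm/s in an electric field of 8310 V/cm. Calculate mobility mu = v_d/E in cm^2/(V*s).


Step 1: mu = v_d / E
Step 2: mu = 5951418 / 8310
Step 3: mu = 716.18 cm^2/(V*s)

716.18


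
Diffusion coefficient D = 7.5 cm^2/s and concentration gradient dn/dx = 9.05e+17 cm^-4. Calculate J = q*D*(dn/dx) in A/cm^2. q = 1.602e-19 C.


Step 1: J = q * D * (dn/dx)
Step 2: J = 1.602e-19 * 7.5 * 9.05e+17
Step 3: J = 1.09e+00 A/cm^2

1.09e+00


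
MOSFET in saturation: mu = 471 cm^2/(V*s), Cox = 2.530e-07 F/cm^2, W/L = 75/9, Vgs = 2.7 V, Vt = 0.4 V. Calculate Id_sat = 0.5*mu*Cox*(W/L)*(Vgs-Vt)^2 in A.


Step 1: Overdrive voltage Vov = Vgs - Vt = 2.7 - 0.4 = 2.3 V
Step 2: W/L = 75/9 = 8.33333
Step 3: Id = 0.5 * 471 * 2.530e-07 * 8.33333 * 2.3^2
Step 4: Id = 2.63e-03 A

2.63e-03


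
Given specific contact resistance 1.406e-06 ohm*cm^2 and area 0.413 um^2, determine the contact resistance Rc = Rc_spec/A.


Step 1: Convert area to cm^2: 0.413 um^2 = 4.1300e-09 cm^2
Step 2: Rc = Rc_spec / A = 1.406e-06 / 4.1300e-09
Step 3: Rc = 3.40e+02 ohms

3.40e+02


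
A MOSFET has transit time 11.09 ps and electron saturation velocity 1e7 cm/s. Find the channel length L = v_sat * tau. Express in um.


Step 1: tau in seconds = 11.09 ps * 1e-12 = 1.1090e-11 s
Step 2: L = v_sat * tau = 1e7 * 1.1090e-11 = 1.1090e-04 cm
Step 3: L in um = 1.1090e-04 * 1e4 = 1.109 um

1.109


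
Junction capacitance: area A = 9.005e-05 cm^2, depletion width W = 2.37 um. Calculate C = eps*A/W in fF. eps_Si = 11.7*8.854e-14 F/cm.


Step 1: eps_Si = 11.7 * 8.854e-14 = 1.035918e-12 F/cm
Step 2: W in cm = 2.37 * 1e-4 = 2.37e-04 cm
Step 3: C = 1.035918e-12 * 9.005e-05 / 2.37e-04 = 3.936051e-13 F
Step 4: C = 393.61 fF

393.61


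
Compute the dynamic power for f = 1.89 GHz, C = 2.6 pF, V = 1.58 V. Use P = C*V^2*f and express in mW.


Step 1: V^2 = 1.58^2 = 2.4964 V^2
Step 2: P = C*V^2*f = 2.6e-12 F * 2.4964 * 1.89e9 Hz
Step 3: P = 1.22673096e-02 W
Step 4: P = 12.267 mW

12.267


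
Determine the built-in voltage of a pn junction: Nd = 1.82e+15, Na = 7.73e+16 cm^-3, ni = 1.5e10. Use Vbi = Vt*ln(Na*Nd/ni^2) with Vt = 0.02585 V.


Step 1: Compute Na*Nd/ni^2 = 7.73e+16 * 1.82e+15 / (1.5e10)^2 = 6.2527e+11
Step 2: ln(6.2527e+11) = 27.1614
Step 3: Vbi = 0.02585 * 27.1614 = 0.702 V

0.702


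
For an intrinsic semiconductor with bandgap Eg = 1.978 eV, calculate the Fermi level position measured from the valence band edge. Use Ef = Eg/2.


Step 1: For an intrinsic semiconductor, the Fermi level sits at midgap.
Step 2: Ef = Eg / 2 = 1.978 / 2 = 0.989 eV

0.989


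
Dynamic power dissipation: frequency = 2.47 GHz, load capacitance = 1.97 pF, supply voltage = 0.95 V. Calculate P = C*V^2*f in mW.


Step 1: V^2 = 0.95^2 = 0.9025 V^2
Step 2: P = C*V^2*f = 1.97e-12 F * 0.9025 * 2.47e9 Hz
Step 3: P = 4.39147475e-03 W
Step 4: P = 4.391 mW

4.391


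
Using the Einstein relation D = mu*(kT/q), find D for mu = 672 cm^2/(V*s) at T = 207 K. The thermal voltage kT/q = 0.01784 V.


Step 1: D = mu * (kT/q)
Step 2: D = 672 * 0.01784
Step 3: D = 11.99 cm^2/s

11.99


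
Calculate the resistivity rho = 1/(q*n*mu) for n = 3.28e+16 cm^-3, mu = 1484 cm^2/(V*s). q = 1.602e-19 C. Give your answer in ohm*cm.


Step 1: sigma = q * n * mu = 1.602e-19 * 3.28e+16 * 1484 = 7.79777e+00 S/cm
Step 2: rho = 1 / sigma = 1 / 7.79777e+00 = 0.1282 ohm*cm

0.1282


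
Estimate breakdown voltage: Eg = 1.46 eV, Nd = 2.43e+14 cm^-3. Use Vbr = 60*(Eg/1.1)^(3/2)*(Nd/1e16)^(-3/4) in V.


Step 1: Eg/1.1 = 1.46/1.1 = 1.327273
Step 2: (Eg/1.1)^1.5 = 1.327273^1.5 = 1.529116
Step 3: (Nd/1e16)^(-0.75) = (0.0243)^(-0.75) = 16.247827
Step 4: Vbr = 60 * 1.529116 * 16.247827 = 1490.7 V

1490.7


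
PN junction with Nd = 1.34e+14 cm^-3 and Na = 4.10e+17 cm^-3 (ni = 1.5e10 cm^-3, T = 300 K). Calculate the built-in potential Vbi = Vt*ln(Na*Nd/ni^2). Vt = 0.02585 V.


Step 1: Compute Na*Nd/ni^2 = 4.10e+17 * 1.34e+14 / (1.5e10)^2 = 2.4418e+11
Step 2: ln(2.4418e+11) = 26.2212
Step 3: Vbi = 0.02585 * 26.2212 = 0.678 V

0.678


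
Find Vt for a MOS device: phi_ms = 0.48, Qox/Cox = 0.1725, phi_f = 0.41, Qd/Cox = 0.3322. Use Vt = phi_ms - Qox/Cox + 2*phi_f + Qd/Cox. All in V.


Step 1: Vt = phi_ms - Qox/Cox + 2*phi_f + Qd/Cox
Step 2: Vt = 0.48 - 0.1725 + 2*0.41 + 0.3322
Step 3: Vt = 0.48 - 0.1725 + 0.82 + 0.3322
Step 4: Vt = 1.4597 V

1.4597


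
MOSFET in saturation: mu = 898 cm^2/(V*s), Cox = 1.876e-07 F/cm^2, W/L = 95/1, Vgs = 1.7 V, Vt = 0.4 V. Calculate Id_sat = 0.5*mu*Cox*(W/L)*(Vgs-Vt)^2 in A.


Step 1: Overdrive voltage Vov = Vgs - Vt = 1.7 - 0.4 = 1.3 V
Step 2: W/L = 95/1 = 95
Step 3: Id = 0.5 * 898 * 1.876e-07 * 95 * 1.3^2
Step 4: Id = 1.35e-02 A

1.35e-02


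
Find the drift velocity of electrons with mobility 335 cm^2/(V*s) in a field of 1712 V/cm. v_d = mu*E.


Step 1: v_d = mu * E
Step 2: v_d = 335 * 1712 = 573520
Step 3: v_d = 5.74e+05 cm/s

5.74e+05


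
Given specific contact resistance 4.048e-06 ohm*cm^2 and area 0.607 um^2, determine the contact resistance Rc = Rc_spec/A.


Step 1: Convert area to cm^2: 0.607 um^2 = 6.0700e-09 cm^2
Step 2: Rc = Rc_spec / A = 4.048e-06 / 6.0700e-09
Step 3: Rc = 6.67e+02 ohms

6.67e+02


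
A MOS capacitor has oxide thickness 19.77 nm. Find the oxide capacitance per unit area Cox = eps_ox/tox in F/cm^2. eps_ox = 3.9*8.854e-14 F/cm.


Step 1: eps_ox = 3.9 * 8.854e-14 = 3.45306e-13 F/cm
Step 2: tox in cm = 19.77 nm * 1e-7 = 1.9770e-06 cm
Step 3: Cox = 3.45306e-13 / 1.9770e-06 = 1.75e-07 F/cm^2

1.75e-07


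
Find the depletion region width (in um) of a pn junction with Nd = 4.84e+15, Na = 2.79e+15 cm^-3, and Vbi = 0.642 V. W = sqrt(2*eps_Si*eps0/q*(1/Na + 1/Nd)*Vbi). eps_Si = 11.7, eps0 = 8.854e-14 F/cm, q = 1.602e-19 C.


Step 1: 1/Na + 1/Nd = 1/2.79e+15 + 1/4.84e+15 = 5.65035e-16
Step 2: 2*eps*eps0/q = 2*11.7*8.854e-14/1.602e-19 = 1.293281e+07
Step 3: W^2 = 1.293281e+07 * 5.65035e-16 * 0.642 = 4.69141e-09
Step 4: W = sqrt(4.69141e-09) = 6.849e-05 cm = 0.6849 um

0.6849


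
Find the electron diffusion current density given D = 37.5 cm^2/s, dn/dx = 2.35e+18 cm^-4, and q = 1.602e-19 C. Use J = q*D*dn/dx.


Step 1: J = q * D * (dn/dx)
Step 2: J = 1.602e-19 * 37.5 * 2.35e+18
Step 3: J = 1.41e+01 A/cm^2

1.41e+01


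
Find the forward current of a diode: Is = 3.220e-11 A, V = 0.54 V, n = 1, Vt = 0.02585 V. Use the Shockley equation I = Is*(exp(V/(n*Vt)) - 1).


Step 1: V/(n*Vt) = 0.54/(1*0.02585) = 20.8897
Step 2: exp(20.8897) = 1.1811e+09
Step 3: I = 3.220e-11 * (1.1811e+09 - 1) = 3.80e-02 A

3.80e-02


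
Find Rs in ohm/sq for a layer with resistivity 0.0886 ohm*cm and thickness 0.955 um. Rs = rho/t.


Step 1: Convert thickness to cm: t = 0.955 um = 9.5500e-05 cm
Step 2: Rs = rho / t = 0.0886 / 9.5500e-05
Step 3: Rs = 927.7 ohm/sq

927.7


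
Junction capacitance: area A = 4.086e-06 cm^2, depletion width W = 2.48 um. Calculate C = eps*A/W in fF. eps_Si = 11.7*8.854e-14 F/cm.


Step 1: eps_Si = 11.7 * 8.854e-14 = 1.035918e-12 F/cm
Step 2: W in cm = 2.48 * 1e-4 = 2.48e-04 cm
Step 3: C = 1.035918e-12 * 4.086e-06 / 2.48e-04 = 1.706758e-14 F
Step 4: C = 17.07 fF

17.07


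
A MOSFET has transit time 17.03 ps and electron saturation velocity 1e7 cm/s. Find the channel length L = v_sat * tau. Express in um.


Step 1: tau in seconds = 17.03 ps * 1e-12 = 1.7030e-11 s
Step 2: L = v_sat * tau = 1e7 * 1.7030e-11 = 1.7030e-04 cm
Step 3: L in um = 1.7030e-04 * 1e4 = 1.703 um

1.703


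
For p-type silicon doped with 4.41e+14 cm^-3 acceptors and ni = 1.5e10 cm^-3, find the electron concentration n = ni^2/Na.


Step 1: Majority hole concentration p ≈ Na = 4.41e+14 cm^-3
Step 2: n = ni^2 / Na = (1.5e10)^2 / 4.41e+14
Step 3: n = 5.10e+05 cm^-3

5.10e+05


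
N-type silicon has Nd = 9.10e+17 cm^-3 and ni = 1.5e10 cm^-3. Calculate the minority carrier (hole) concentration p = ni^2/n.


Step 1: Since Nd >> ni, n ≈ Nd = 9.10e+17 cm^-3
Step 2: p = ni^2 / n = (1.5e10)^2 / 9.10e+17
Step 3: p = 2.25e20 / 9.10e+17 = 2.47e+02 cm^-3

2.47e+02


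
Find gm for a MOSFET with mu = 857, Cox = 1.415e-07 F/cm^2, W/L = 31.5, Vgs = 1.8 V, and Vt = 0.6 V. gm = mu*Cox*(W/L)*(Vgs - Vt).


Step 1: Vov = Vgs - Vt = 1.8 - 0.6 = 1.2 V
Step 2: gm = mu * Cox * (W/L) * Vov
Step 3: gm = 857 * 1.415e-07 * 31.5 * 1.2 = 4.58e-03 S

4.58e-03


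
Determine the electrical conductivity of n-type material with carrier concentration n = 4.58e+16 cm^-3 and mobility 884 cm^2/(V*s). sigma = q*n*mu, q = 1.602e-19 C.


Step 1: sigma = q * n * mu
Step 2: sigma = 1.602e-19 * 4.58e+16 * 884
Step 3: sigma = 6.486e+00 S/cm

6.486e+00


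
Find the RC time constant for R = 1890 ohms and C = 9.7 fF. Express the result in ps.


Step 1: tau = R * C
Step 2: tau = 1890 * 9.7 fF = 1890 * 9.7e-15 F
Step 3: tau = 1.8333e-11 s = 18.333 ps

18.333


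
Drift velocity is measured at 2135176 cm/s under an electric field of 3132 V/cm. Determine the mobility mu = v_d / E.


Step 1: mu = v_d / E
Step 2: mu = 2135176 / 3132
Step 3: mu = 681.73 cm^2/(V*s)

681.73


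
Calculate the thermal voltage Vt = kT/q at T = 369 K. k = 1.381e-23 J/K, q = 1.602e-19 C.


Step 1: kT = 1.381e-23 * 369 = 5.09589e-21 J
Step 2: Vt = kT/q = 5.09589e-21 / 1.602e-19
Step 3: Vt = 0.03181 V

0.03181


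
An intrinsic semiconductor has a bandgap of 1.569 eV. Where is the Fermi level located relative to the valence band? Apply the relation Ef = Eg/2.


Step 1: For an intrinsic semiconductor, the Fermi level sits at midgap.
Step 2: Ef = Eg / 2 = 1.569 / 2 = 0.7845 eV

0.7845


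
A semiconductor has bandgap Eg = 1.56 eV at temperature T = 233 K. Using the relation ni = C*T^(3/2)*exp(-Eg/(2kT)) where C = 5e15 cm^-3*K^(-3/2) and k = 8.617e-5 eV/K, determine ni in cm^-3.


Step 1: Compute kT = 8.617e-5 * 233 = 0.02007761 eV
Step 2: Exponent = -Eg/(2kT) = -1.56/(2*0.02007761) = -38.84925
Step 3: T^(3/2) = 233^1.5 = 3556.59
Step 4: ni = 5e15 * 3556.59 * exp(-38.84925) = 2.39e+02 cm^-3

2.39e+02


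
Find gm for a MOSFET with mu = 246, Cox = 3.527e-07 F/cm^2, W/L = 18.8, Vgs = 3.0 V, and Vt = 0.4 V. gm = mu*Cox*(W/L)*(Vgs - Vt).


Step 1: Vov = Vgs - Vt = 3.0 - 0.4 = 2.6 V
Step 2: gm = mu * Cox * (W/L) * Vov
Step 3: gm = 246 * 3.527e-07 * 18.8 * 2.6 = 4.24e-03 S

4.24e-03


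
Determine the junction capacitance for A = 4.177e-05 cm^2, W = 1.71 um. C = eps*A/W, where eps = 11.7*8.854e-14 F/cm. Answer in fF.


Step 1: eps_Si = 11.7 * 8.854e-14 = 1.035918e-12 F/cm
Step 2: W in cm = 1.71 * 1e-4 = 1.71e-04 cm
Step 3: C = 1.035918e-12 * 4.177e-05 / 1.71e-04 = 2.530427e-13 F
Step 4: C = 253.04 fF

253.04


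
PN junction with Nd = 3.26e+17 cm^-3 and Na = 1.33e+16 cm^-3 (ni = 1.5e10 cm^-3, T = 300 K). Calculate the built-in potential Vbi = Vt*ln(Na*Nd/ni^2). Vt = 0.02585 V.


Step 1: Compute Na*Nd/ni^2 = 1.33e+16 * 3.26e+17 / (1.5e10)^2 = 1.9270e+13
Step 2: ln(1.9270e+13) = 30.5896
Step 3: Vbi = 0.02585 * 30.5896 = 0.791 V

0.791


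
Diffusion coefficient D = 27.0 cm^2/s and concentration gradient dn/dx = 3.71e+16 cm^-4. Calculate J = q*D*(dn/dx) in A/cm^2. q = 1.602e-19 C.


Step 1: J = q * D * (dn/dx)
Step 2: J = 1.602e-19 * 27.0 * 3.71e+16
Step 3: J = 1.60e-01 A/cm^2

1.60e-01


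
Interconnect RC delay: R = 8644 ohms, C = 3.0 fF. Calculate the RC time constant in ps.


Step 1: tau = R * C
Step 2: tau = 8644 * 3.0 fF = 8644 * 3.0e-15 F
Step 3: tau = 2.5932e-11 s = 25.932 ps

25.932


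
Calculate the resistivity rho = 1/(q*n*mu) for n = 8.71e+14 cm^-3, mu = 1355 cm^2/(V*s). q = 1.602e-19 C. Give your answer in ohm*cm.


Step 1: sigma = q * n * mu = 1.602e-19 * 8.71e+14 * 1355 = 1.89069e-01 S/cm
Step 2: rho = 1 / sigma = 1 / 1.89069e-01 = 5.289 ohm*cm

5.289


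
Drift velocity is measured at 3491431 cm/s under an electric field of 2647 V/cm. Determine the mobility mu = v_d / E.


Step 1: mu = v_d / E
Step 2: mu = 3491431 / 2647
Step 3: mu = 1319.01 cm^2/(V*s)

1319.01


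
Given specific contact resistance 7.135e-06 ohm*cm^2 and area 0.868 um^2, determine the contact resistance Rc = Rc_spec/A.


Step 1: Convert area to cm^2: 0.868 um^2 = 8.6800e-09 cm^2
Step 2: Rc = Rc_spec / A = 7.135e-06 / 8.6800e-09
Step 3: Rc = 8.22e+02 ohms

8.22e+02


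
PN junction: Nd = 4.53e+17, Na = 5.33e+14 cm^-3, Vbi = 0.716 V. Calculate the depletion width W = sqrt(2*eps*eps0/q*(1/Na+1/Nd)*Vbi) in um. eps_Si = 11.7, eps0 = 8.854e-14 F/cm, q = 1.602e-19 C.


Step 1: 1/Na + 1/Nd = 1/5.33e+14 + 1/4.53e+17 = 1.87838e-15
Step 2: 2*eps*eps0/q = 2*11.7*8.854e-14/1.602e-19 = 1.293281e+07
Step 3: W^2 = 1.293281e+07 * 1.87838e-15 * 0.716 = 1.73936e-08
Step 4: W = sqrt(1.73936e-08) = 1.319e-04 cm = 1.319 um

1.319


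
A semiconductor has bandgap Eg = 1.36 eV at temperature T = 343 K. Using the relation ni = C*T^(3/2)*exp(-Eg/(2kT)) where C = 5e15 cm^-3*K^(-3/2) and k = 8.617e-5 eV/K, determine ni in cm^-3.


Step 1: Compute kT = 8.617e-5 * 343 = 0.02955631 eV
Step 2: Exponent = -Eg/(2kT) = -1.36/(2*0.02955631) = -23.00693
Step 3: T^(3/2) = 343^1.5 = 6352.45
Step 4: ni = 5e15 * 6352.45 * exp(-23.00693) = 3.24e+09 cm^-3

3.24e+09


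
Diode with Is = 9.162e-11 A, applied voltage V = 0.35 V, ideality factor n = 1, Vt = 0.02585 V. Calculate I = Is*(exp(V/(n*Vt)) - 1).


Step 1: V/(n*Vt) = 0.35/(1*0.02585) = 13.5397
Step 2: exp(13.5397) = 7.5896e+05
Step 3: I = 9.162e-11 * (7.5896e+05 - 1) = 6.95e-05 A

6.95e-05


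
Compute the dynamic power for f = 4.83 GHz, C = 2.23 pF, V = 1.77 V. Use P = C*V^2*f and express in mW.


Step 1: V^2 = 1.77^2 = 3.1329 V^2
Step 2: P = C*V^2*f = 2.23e-12 F * 3.1329 * 4.83e9 Hz
Step 3: P = 3.374415261e-02 W
Step 4: P = 33.744 mW

33.744


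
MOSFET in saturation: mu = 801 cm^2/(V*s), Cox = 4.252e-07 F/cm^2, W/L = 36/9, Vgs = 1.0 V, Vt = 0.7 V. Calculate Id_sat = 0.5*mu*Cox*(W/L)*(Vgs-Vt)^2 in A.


Step 1: Overdrive voltage Vov = Vgs - Vt = 1.0 - 0.7 = 0.3 V
Step 2: W/L = 36/9 = 4
Step 3: Id = 0.5 * 801 * 4.252e-07 * 4 * 0.3^2
Step 4: Id = 6.13e-05 A

6.13e-05


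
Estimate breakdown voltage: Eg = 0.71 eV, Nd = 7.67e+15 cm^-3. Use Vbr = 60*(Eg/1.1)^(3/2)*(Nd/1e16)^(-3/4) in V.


Step 1: Eg/1.1 = 0.71/1.1 = 0.645455
Step 2: (Eg/1.1)^1.5 = 0.645455^1.5 = 0.518560
Step 3: (Nd/1e16)^(-0.75) = (0.767)^(-0.75) = 1.220123
Step 4: Vbr = 60 * 0.518560 * 1.220123 = 38.0 V

38.0


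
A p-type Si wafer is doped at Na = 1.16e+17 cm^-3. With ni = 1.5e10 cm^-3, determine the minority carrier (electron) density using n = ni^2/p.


Step 1: Majority hole concentration p ≈ Na = 1.16e+17 cm^-3
Step 2: n = ni^2 / Na = (1.5e10)^2 / 1.16e+17
Step 3: n = 1.94e+03 cm^-3

1.94e+03


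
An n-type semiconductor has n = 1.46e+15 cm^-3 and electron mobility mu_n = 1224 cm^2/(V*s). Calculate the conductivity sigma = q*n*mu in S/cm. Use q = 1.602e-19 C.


Step 1: sigma = q * n * mu
Step 2: sigma = 1.602e-19 * 1.46e+15 * 1224
Step 3: sigma = 2.863e-01 S/cm

2.863e-01


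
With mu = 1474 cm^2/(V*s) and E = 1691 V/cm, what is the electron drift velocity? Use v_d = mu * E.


Step 1: v_d = mu * E
Step 2: v_d = 1474 * 1691 = 2492534
Step 3: v_d = 2.49e+06 cm/s

2.49e+06


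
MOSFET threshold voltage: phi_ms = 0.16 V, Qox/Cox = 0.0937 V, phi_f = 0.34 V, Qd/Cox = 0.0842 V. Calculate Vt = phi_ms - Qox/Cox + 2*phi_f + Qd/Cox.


Step 1: Vt = phi_ms - Qox/Cox + 2*phi_f + Qd/Cox
Step 2: Vt = 0.16 - 0.0937 + 2*0.34 + 0.0842
Step 3: Vt = 0.16 - 0.0937 + 0.68 + 0.0842
Step 4: Vt = 0.8305 V

0.8305


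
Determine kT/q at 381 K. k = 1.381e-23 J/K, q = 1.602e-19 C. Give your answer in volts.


Step 1: kT = 1.381e-23 * 381 = 5.26161e-21 J
Step 2: Vt = kT/q = 5.26161e-21 / 1.602e-19
Step 3: Vt = 0.03284 V

0.03284


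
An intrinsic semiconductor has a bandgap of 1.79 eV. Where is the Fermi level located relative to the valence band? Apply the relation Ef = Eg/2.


Step 1: For an intrinsic semiconductor, the Fermi level sits at midgap.
Step 2: Ef = Eg / 2 = 1.79 / 2 = 0.895 eV

0.895


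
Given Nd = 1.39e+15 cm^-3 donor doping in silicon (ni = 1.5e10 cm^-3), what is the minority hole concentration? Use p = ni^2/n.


Step 1: Since Nd >> ni, n ≈ Nd = 1.39e+15 cm^-3
Step 2: p = ni^2 / n = (1.5e10)^2 / 1.39e+15
Step 3: p = 2.25e20 / 1.39e+15 = 1.62e+05 cm^-3

1.62e+05


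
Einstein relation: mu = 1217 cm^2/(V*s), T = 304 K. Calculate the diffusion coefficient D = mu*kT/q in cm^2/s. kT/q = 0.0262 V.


Step 1: D = mu * (kT/q)
Step 2: D = 1217 * 0.0262
Step 3: D = 31.89 cm^2/s

31.89


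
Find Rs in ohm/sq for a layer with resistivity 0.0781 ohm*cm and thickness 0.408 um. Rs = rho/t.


Step 1: Convert thickness to cm: t = 0.408 um = 4.0800e-05 cm
Step 2: Rs = rho / t = 0.0781 / 4.0800e-05
Step 3: Rs = 1914.2 ohm/sq

1914.2


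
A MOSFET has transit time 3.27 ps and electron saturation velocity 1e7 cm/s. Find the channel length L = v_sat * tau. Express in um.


Step 1: tau in seconds = 3.27 ps * 1e-12 = 3.2700e-12 s
Step 2: L = v_sat * tau = 1e7 * 3.2700e-12 = 3.2700e-05 cm
Step 3: L in um = 3.2700e-05 * 1e4 = 0.327 um

0.327


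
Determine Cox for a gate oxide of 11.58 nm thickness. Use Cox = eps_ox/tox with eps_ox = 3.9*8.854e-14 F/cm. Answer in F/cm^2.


Step 1: eps_ox = 3.9 * 8.854e-14 = 3.45306e-13 F/cm
Step 2: tox in cm = 11.58 nm * 1e-7 = 1.1580e-06 cm
Step 3: Cox = 3.45306e-13 / 1.1580e-06 = 2.98e-07 F/cm^2

2.98e-07


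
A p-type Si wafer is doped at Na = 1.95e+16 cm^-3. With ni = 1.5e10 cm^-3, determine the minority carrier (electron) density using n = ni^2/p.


Step 1: Majority hole concentration p ≈ Na = 1.95e+16 cm^-3
Step 2: n = ni^2 / Na = (1.5e10)^2 / 1.95e+16
Step 3: n = 1.15e+04 cm^-3

1.15e+04


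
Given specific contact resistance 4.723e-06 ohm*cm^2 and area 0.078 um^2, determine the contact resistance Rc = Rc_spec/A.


Step 1: Convert area to cm^2: 0.078 um^2 = 7.8000e-10 cm^2
Step 2: Rc = Rc_spec / A = 4.723e-06 / 7.8000e-10
Step 3: Rc = 6.06e+03 ohms

6.06e+03


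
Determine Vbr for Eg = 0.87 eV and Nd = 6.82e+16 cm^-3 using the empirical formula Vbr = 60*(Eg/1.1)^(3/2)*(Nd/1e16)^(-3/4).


Step 1: Eg/1.1 = 0.87/1.1 = 0.790909
Step 2: (Eg/1.1)^1.5 = 0.790909^1.5 = 0.703380
Step 3: (Nd/1e16)^(-0.75) = (6.82)^(-0.75) = 0.236953
Step 4: Vbr = 60 * 0.703380 * 0.236953 = 10.0 V

10.0


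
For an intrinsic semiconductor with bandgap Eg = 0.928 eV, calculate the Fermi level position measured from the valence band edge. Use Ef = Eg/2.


Step 1: For an intrinsic semiconductor, the Fermi level sits at midgap.
Step 2: Ef = Eg / 2 = 0.928 / 2 = 0.464 eV

0.464


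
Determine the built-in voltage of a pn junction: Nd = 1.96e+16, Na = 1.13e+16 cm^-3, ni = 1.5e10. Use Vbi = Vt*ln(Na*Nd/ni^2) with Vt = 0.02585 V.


Step 1: Compute Na*Nd/ni^2 = 1.13e+16 * 1.96e+16 / (1.5e10)^2 = 9.8436e+11
Step 2: ln(9.8436e+11) = 27.6153
Step 3: Vbi = 0.02585 * 27.6153 = 0.714 V

0.714


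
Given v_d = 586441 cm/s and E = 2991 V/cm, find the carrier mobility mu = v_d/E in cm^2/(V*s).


Step 1: mu = v_d / E
Step 2: mu = 586441 / 2991
Step 3: mu = 196.07 cm^2/(V*s)

196.07


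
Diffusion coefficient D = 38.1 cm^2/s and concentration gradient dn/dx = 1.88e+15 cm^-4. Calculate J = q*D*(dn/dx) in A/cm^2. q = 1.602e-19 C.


Step 1: J = q * D * (dn/dx)
Step 2: J = 1.602e-19 * 38.1 * 1.88e+15
Step 3: J = 1.15e-02 A/cm^2

1.15e-02


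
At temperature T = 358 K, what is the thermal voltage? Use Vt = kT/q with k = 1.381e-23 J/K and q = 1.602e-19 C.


Step 1: kT = 1.381e-23 * 358 = 4.94398e-21 J
Step 2: Vt = kT/q = 4.94398e-21 / 1.602e-19
Step 3: Vt = 0.03086 V

0.03086


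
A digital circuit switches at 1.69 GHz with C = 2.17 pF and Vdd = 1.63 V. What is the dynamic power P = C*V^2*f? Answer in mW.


Step 1: V^2 = 1.63^2 = 2.6569 V^2
Step 2: P = C*V^2*f = 2.17e-12 F * 2.6569 * 1.69e9 Hz
Step 3: P = 9.74364937e-03 W
Step 4: P = 9.744 mW

9.744


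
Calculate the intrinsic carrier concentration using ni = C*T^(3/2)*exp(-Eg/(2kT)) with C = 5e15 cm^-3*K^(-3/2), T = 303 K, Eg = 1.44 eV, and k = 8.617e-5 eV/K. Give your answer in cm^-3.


Step 1: Compute kT = 8.617e-5 * 303 = 0.02610951 eV
Step 2: Exponent = -Eg/(2kT) = -1.44/(2*0.02610951) = -27.57616
Step 3: T^(3/2) = 303^1.5 = 5274.29
Step 4: ni = 5e15 * 5274.29 * exp(-27.57616) = 2.79e+07 cm^-3

2.79e+07


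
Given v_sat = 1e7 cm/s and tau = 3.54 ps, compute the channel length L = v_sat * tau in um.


Step 1: tau in seconds = 3.54 ps * 1e-12 = 3.5400e-12 s
Step 2: L = v_sat * tau = 1e7 * 3.5400e-12 = 3.5400e-05 cm
Step 3: L in um = 3.5400e-05 * 1e4 = 0.354 um

0.354


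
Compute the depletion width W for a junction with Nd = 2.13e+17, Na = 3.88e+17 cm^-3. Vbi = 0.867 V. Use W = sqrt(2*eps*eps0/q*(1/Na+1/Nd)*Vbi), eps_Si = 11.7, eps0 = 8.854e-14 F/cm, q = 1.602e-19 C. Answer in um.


Step 1: 1/Na + 1/Nd = 1/3.88e+17 + 1/2.13e+17 = 7.27216e-18
Step 2: 2*eps*eps0/q = 2*11.7*8.854e-14/1.602e-19 = 1.293281e+07
Step 3: W^2 = 1.293281e+07 * 7.27216e-18 * 0.867 = 8.15409e-11
Step 4: W = sqrt(8.15409e-11) = 9.030e-06 cm = 0.0903 um

0.0903


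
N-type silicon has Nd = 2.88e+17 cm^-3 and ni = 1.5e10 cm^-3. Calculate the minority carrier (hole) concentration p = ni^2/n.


Step 1: Since Nd >> ni, n ≈ Nd = 2.88e+17 cm^-3
Step 2: p = ni^2 / n = (1.5e10)^2 / 2.88e+17
Step 3: p = 2.25e20 / 2.88e+17 = 7.81e+02 cm^-3

7.81e+02


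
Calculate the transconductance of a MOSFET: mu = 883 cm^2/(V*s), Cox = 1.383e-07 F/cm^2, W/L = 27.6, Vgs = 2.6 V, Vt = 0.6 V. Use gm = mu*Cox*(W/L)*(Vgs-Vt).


Step 1: Vov = Vgs - Vt = 2.6 - 0.6 = 2.0 V
Step 2: gm = mu * Cox * (W/L) * Vov
Step 3: gm = 883 * 1.383e-07 * 27.6 * 2.0 = 6.74e-03 S

6.74e-03


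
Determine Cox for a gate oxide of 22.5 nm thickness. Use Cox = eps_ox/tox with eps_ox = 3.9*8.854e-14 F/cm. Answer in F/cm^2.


Step 1: eps_ox = 3.9 * 8.854e-14 = 3.45306e-13 F/cm
Step 2: tox in cm = 22.5 nm * 1e-7 = 2.2500e-06 cm
Step 3: Cox = 3.45306e-13 / 2.2500e-06 = 1.53e-07 F/cm^2

1.53e-07


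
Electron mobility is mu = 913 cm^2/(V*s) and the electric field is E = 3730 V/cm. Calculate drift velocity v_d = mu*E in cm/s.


Step 1: v_d = mu * E
Step 2: v_d = 913 * 3730 = 3405490
Step 3: v_d = 3.41e+06 cm/s

3.41e+06


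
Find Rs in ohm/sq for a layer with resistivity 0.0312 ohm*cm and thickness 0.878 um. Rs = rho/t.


Step 1: Convert thickness to cm: t = 0.878 um = 8.7800e-05 cm
Step 2: Rs = rho / t = 0.0312 / 8.7800e-05
Step 3: Rs = 355.4 ohm/sq

355.4


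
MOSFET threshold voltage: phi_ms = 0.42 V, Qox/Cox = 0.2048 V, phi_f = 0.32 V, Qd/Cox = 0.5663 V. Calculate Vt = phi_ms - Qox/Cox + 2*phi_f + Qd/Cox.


Step 1: Vt = phi_ms - Qox/Cox + 2*phi_f + Qd/Cox
Step 2: Vt = 0.42 - 0.2048 + 2*0.32 + 0.5663
Step 3: Vt = 0.42 - 0.2048 + 0.64 + 0.5663
Step 4: Vt = 1.4215 V

1.4215


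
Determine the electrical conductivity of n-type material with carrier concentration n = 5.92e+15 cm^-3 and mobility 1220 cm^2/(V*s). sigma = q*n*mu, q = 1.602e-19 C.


Step 1: sigma = q * n * mu
Step 2: sigma = 1.602e-19 * 5.92e+15 * 1220
Step 3: sigma = 1.157e+00 S/cm

1.157e+00


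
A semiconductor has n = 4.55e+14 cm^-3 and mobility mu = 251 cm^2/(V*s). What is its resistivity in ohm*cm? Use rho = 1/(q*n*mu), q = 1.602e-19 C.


Step 1: sigma = q * n * mu = 1.602e-19 * 4.55e+14 * 251 = 1.82956e-02 S/cm
Step 2: rho = 1 / sigma = 1 / 1.82956e-02 = 54.66 ohm*cm

54.66


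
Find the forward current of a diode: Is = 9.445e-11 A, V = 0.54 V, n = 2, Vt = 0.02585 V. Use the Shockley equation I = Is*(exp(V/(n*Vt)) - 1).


Step 1: V/(n*Vt) = 0.54/(2*0.02585) = 10.4449
Step 2: exp(10.4449) = 3.4369e+04
Step 3: I = 9.445e-11 * (3.4369e+04 - 1) = 3.25e-06 A

3.25e-06


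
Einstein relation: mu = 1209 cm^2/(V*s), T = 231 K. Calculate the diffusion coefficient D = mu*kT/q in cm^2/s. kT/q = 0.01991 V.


Step 1: D = mu * (kT/q)
Step 2: D = 1209 * 0.01991
Step 3: D = 24.07 cm^2/s

24.07


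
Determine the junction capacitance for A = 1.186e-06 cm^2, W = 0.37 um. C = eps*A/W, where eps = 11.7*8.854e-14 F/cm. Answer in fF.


Step 1: eps_Si = 11.7 * 8.854e-14 = 1.035918e-12 F/cm
Step 2: W in cm = 0.37 * 1e-4 = 3.70e-05 cm
Step 3: C = 1.035918e-12 * 1.186e-06 / 3.70e-05 = 3.320537e-14 F
Step 4: C = 33.21 fF

33.21


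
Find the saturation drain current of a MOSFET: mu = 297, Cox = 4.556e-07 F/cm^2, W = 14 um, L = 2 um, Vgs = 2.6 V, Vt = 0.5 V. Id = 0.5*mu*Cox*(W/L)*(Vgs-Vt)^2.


Step 1: Overdrive voltage Vov = Vgs - Vt = 2.6 - 0.5 = 2.1 V
Step 2: W/L = 14/2 = 7
Step 3: Id = 0.5 * 297 * 4.556e-07 * 7 * 2.1^2
Step 4: Id = 2.09e-03 A

2.09e-03


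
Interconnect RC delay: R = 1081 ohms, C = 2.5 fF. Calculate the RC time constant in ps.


Step 1: tau = R * C
Step 2: tau = 1081 * 2.5 fF = 1081 * 2.5e-15 F
Step 3: tau = 2.7025e-12 s = 2.7025 ps

2.7025


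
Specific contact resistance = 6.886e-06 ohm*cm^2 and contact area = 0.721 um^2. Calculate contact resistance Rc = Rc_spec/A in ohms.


Step 1: Convert area to cm^2: 0.721 um^2 = 7.2100e-09 cm^2
Step 2: Rc = Rc_spec / A = 6.886e-06 / 7.2100e-09
Step 3: Rc = 9.55e+02 ohms

9.55e+02


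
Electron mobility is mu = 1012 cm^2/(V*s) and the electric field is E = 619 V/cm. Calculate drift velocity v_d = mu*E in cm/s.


Step 1: v_d = mu * E
Step 2: v_d = 1012 * 619 = 626428
Step 3: v_d = 6.26e+05 cm/s

6.26e+05


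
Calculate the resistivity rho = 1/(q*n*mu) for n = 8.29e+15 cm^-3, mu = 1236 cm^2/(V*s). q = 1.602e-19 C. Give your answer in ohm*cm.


Step 1: sigma = q * n * mu = 1.602e-19 * 8.29e+15 * 1236 = 1.64148e+00 S/cm
Step 2: rho = 1 / sigma = 1 / 1.64148e+00 = 0.6092 ohm*cm

0.6092


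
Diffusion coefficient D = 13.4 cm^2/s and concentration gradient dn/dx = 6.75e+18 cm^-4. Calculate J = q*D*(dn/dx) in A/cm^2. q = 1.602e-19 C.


Step 1: J = q * D * (dn/dx)
Step 2: J = 1.602e-19 * 13.4 * 6.75e+18
Step 3: J = 1.45e+01 A/cm^2

1.45e+01


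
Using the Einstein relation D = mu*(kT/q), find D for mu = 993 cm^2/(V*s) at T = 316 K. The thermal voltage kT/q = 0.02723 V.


Step 1: D = mu * (kT/q)
Step 2: D = 993 * 0.02723
Step 3: D = 27.04 cm^2/s

27.04


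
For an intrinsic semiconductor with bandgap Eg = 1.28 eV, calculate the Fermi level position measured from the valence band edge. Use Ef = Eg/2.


Step 1: For an intrinsic semiconductor, the Fermi level sits at midgap.
Step 2: Ef = Eg / 2 = 1.28 / 2 = 0.64 eV

0.64


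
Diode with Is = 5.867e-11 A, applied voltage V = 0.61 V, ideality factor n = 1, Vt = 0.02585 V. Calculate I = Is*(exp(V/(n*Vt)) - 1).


Step 1: V/(n*Vt) = 0.61/(1*0.02585) = 23.5977
Step 2: exp(23.5977) = 1.7715e+10
Step 3: I = 5.867e-11 * (1.7715e+10 - 1) = 1.04e+00 A

1.04e+00


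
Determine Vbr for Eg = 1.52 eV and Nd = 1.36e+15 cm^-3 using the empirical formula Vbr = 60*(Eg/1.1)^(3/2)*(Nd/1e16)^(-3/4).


Step 1: Eg/1.1 = 1.52/1.1 = 1.381818
Step 2: (Eg/1.1)^1.5 = 1.381818^1.5 = 1.624337
Step 3: (Nd/1e16)^(-0.75) = (0.136)^(-0.75) = 4.465250
Step 4: Vbr = 60 * 1.624337 * 4.465250 = 435.2 V

435.2


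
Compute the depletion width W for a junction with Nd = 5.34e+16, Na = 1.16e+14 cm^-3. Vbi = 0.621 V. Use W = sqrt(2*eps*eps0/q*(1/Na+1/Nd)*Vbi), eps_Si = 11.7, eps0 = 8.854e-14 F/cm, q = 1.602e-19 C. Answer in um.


Step 1: 1/Na + 1/Nd = 1/1.16e+14 + 1/5.34e+16 = 8.63942e-15
Step 2: 2*eps*eps0/q = 2*11.7*8.854e-14/1.602e-19 = 1.293281e+07
Step 3: W^2 = 1.293281e+07 * 8.63942e-15 * 0.621 = 6.93856e-08
Step 4: W = sqrt(6.93856e-08) = 2.634e-04 cm = 2.634 um

2.634


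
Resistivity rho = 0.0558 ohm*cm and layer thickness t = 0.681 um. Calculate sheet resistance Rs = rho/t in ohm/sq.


Step 1: Convert thickness to cm: t = 0.681 um = 6.8100e-05 cm
Step 2: Rs = rho / t = 0.0558 / 6.8100e-05
Step 3: Rs = 819.4 ohm/sq

819.4


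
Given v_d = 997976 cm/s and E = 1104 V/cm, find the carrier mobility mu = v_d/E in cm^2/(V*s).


Step 1: mu = v_d / E
Step 2: mu = 997976 / 1104
Step 3: mu = 903.96 cm^2/(V*s)

903.96


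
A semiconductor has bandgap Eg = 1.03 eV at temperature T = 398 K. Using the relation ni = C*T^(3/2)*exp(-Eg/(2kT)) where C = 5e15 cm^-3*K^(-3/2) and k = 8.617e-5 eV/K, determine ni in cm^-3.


Step 1: Compute kT = 8.617e-5 * 398 = 0.03429566 eV
Step 2: Exponent = -Eg/(2kT) = -1.03/(2*0.03429566) = -15.01648
Step 3: T^(3/2) = 398^1.5 = 7940.08
Step 4: ni = 5e15 * 7940.08 * exp(-15.01648) = 1.19e+13 cm^-3

1.19e+13


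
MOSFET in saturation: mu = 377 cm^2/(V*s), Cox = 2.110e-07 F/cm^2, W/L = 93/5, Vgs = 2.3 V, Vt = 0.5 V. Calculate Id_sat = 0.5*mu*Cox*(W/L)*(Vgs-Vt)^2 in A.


Step 1: Overdrive voltage Vov = Vgs - Vt = 2.3 - 0.5 = 1.8 V
Step 2: W/L = 93/5 = 18.6
Step 3: Id = 0.5 * 377 * 2.110e-07 * 18.6 * 1.8^2
Step 4: Id = 2.40e-03 A

2.40e-03


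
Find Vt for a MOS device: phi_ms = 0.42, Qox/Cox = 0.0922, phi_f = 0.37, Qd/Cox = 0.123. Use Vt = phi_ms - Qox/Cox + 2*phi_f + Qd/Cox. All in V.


Step 1: Vt = phi_ms - Qox/Cox + 2*phi_f + Qd/Cox
Step 2: Vt = 0.42 - 0.0922 + 2*0.37 + 0.123
Step 3: Vt = 0.42 - 0.0922 + 0.74 + 0.123
Step 4: Vt = 1.1908 V

1.1908


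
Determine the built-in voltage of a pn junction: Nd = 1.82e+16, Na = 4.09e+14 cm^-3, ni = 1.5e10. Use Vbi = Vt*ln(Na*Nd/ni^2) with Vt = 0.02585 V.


Step 1: Compute Na*Nd/ni^2 = 4.09e+14 * 1.82e+16 / (1.5e10)^2 = 3.3084e+10
Step 2: ln(3.3084e+10) = 24.2223
Step 3: Vbi = 0.02585 * 24.2223 = 0.626 V

0.626


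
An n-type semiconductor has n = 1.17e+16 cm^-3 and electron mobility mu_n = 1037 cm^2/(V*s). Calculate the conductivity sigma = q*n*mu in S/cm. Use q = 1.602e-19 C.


Step 1: sigma = q * n * mu
Step 2: sigma = 1.602e-19 * 1.17e+16 * 1037
Step 3: sigma = 1.944e+00 S/cm

1.944e+00


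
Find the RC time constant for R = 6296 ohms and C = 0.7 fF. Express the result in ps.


Step 1: tau = R * C
Step 2: tau = 6296 * 0.7 fF = 6296 * 7.0e-16 F
Step 3: tau = 4.4072e-12 s = 4.4072 ps

4.4072


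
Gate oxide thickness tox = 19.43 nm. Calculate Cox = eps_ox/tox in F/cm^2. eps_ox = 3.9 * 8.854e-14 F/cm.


Step 1: eps_ox = 3.9 * 8.854e-14 = 3.45306e-13 F/cm
Step 2: tox in cm = 19.43 nm * 1e-7 = 1.9430e-06 cm
Step 3: Cox = 3.45306e-13 / 1.9430e-06 = 1.78e-07 F/cm^2

1.78e-07


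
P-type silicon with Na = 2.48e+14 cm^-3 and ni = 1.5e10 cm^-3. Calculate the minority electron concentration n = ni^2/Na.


Step 1: Majority hole concentration p ≈ Na = 2.48e+14 cm^-3
Step 2: n = ni^2 / Na = (1.5e10)^2 / 2.48e+14
Step 3: n = 9.07e+05 cm^-3

9.07e+05


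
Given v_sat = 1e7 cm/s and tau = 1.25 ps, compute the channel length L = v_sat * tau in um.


Step 1: tau in seconds = 1.25 ps * 1e-12 = 1.2500e-12 s
Step 2: L = v_sat * tau = 1e7 * 1.2500e-12 = 1.2500e-05 cm
Step 3: L in um = 1.2500e-05 * 1e4 = 0.125 um

0.125


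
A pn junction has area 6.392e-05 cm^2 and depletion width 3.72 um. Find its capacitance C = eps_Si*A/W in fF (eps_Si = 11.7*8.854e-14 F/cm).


Step 1: eps_Si = 11.7 * 8.854e-14 = 1.035918e-12 F/cm
Step 2: W in cm = 3.72 * 1e-4 = 3.72e-04 cm
Step 3: C = 1.035918e-12 * 6.392e-05 / 3.72e-04 = 1.779997e-13 F
Step 4: C = 178.0 fF

178.0


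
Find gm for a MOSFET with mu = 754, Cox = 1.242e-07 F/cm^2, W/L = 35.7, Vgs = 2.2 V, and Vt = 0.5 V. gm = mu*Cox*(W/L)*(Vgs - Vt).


Step 1: Vov = Vgs - Vt = 2.2 - 0.5 = 1.7 V
Step 2: gm = mu * Cox * (W/L) * Vov
Step 3: gm = 754 * 1.242e-07 * 35.7 * 1.7 = 5.68e-03 S

5.68e-03


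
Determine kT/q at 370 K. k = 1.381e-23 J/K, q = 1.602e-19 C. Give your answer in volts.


Step 1: kT = 1.381e-23 * 370 = 5.1097e-21 J
Step 2: Vt = kT/q = 5.1097e-21 / 1.602e-19
Step 3: Vt = 0.0319 V

0.0319


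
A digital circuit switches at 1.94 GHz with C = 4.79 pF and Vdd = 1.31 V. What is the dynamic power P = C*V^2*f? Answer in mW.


Step 1: V^2 = 1.31^2 = 1.7161 V^2
Step 2: P = C*V^2*f = 4.79e-12 F * 1.7161 * 1.94e9 Hz
Step 3: P = 1.594703086e-02 W
Step 4: P = 15.947 mW

15.947


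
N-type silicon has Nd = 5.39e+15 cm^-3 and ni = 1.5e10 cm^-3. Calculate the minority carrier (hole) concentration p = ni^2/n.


Step 1: Since Nd >> ni, n ≈ Nd = 5.39e+15 cm^-3
Step 2: p = ni^2 / n = (1.5e10)^2 / 5.39e+15
Step 3: p = 2.25e20 / 5.39e+15 = 4.17e+04 cm^-3

4.17e+04


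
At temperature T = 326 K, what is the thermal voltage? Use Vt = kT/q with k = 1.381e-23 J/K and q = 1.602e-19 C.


Step 1: kT = 1.381e-23 * 326 = 4.50206e-21 J
Step 2: Vt = kT/q = 4.50206e-21 / 1.602e-19
Step 3: Vt = 0.0281 V

0.0281


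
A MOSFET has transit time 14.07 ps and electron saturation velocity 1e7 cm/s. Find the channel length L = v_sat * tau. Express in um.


Step 1: tau in seconds = 14.07 ps * 1e-12 = 1.4070e-11 s
Step 2: L = v_sat * tau = 1e7 * 1.4070e-11 = 1.4070e-04 cm
Step 3: L in um = 1.4070e-04 * 1e4 = 1.407 um

1.407


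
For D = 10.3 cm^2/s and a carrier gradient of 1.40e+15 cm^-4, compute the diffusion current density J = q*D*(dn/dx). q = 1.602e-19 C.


Step 1: J = q * D * (dn/dx)
Step 2: J = 1.602e-19 * 10.3 * 1.40e+15
Step 3: J = 2.31e-03 A/cm^2

2.31e-03


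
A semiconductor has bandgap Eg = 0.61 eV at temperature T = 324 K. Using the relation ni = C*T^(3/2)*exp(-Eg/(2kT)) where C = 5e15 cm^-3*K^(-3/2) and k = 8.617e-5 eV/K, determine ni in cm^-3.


Step 1: Compute kT = 8.617e-5 * 324 = 0.02791908 eV
Step 2: Exponent = -Eg/(2kT) = -0.61/(2*0.02791908) = -10.92443
Step 3: T^(3/2) = 324^1.5 = 5832.00
Step 4: ni = 5e15 * 5832.00 * exp(-10.92443) = 5.25e+14 cm^-3

5.25e+14


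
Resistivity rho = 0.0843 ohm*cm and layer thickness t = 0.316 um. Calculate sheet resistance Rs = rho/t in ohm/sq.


Step 1: Convert thickness to cm: t = 0.316 um = 3.1600e-05 cm
Step 2: Rs = rho / t = 0.0843 / 3.1600e-05
Step 3: Rs = 2667.7 ohm/sq

2667.7
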